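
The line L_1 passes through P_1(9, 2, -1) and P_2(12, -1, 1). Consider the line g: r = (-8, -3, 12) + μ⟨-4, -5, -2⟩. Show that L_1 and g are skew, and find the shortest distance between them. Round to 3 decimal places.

19.492

A direction vector for L_1 is P_2 − P_1 = (3, -3, 2).
Common perpendicular direction n = (3, -3, 2) × (-4, -5, -2) = (16, -2, -27).
With w = (-8, -3, 12) − (9, 2, -1) = (-17, -5, 13), w · n = -613.
Since n ≠ 0 the lines are not parallel, and w · n = -613 ≠ 0 so they do not intersect; hence they are skew.
Distance = |w · n| / |n| = |-613| / √989 ≈ 19.492.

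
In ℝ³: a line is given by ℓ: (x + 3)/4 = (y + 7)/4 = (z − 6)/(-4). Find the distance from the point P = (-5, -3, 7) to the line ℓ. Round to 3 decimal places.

4.546

ℓ has direction (4, 4, -4) through (-3, -7, 6).
Taking (-3, -7, 6) on ℓ with direction v = (4, 4, -4): w = P − (-3, -7, 6) = (-2, 4, 1), and w × v = (-20, -4, -24).
Distance = |w × v| / |v| = √992 / √48 ≈ 4.546.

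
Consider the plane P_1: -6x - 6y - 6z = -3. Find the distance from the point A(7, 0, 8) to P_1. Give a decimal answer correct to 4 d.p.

8.3716

n·A − d = (-6)·(7) + (-6)·(0) + (-6)·(8) − (-3) = -87; |n| = √108.
Distance = |-87| / √108 = 87/√108 ≈ 8.3716.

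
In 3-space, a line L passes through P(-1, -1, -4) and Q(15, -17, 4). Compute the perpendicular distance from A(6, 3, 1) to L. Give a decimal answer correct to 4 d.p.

8.7496

A direction vector for L is Q − P = (16, -16, 8).
Taking (-1, -1, -4) on L with direction v = (16, -16, 8): w = A − (-1, -1, -4) = (7, 4, 5), and w × v = (112, 24, -176).
Distance = |w × v| / |v| = √44096 / √576 ≈ 8.7496.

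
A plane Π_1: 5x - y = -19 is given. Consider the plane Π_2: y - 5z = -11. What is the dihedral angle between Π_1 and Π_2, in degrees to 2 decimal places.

cos θ = |n₁·n₂| / (|n₁||n₂|) = |-1| / (√26 · √26).
θ = arccos(0.03846) ≈ 87.80°.

87.80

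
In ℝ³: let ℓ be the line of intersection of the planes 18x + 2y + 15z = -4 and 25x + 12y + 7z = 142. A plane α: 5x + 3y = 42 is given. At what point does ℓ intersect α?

Direction of ℓ: (18, 2, 15) × (25, 12, 7) = (-166, 249, 166).
A point on ℓ: solving the two plane equations with x = 2 gives (2, 10, -4).
Substitute r = (2, 10, -4) + t(-166, 249, 166) into the plane: 40 + (-83)t = 42, so t = -2/83.
Intersection: (2, 10, -4) + (-2/83)·(-166, 249, 166) = (6, 4, -8).

(6, 4, -8)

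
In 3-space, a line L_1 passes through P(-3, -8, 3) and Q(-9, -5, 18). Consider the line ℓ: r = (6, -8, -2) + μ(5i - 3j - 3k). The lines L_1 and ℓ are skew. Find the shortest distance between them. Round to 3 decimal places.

4.579

A direction vector for L_1 is Q − P = (-6, 3, 15).
Common perpendicular direction n = (-6, 3, 15) × (5, -3, -3) = (36, 57, 3).
With w = (6, -8, -2) − (-3, -8, 3) = (9, 0, -5), w · n = 309.
Distance = |w · n| / |n| = |309| / √4554 ≈ 4.579.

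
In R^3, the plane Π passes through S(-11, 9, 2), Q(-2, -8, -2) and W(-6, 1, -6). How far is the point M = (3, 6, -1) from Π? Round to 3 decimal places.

SQ = (9, -17, -4), SW = (5, -8, -8); a normal to Π is SQ × SW = (104, 52, 13).
Using S: Π has equation 104x + 52y + 13z = -650.
n·M − d = (104)·(3) + (52)·(6) + (13)·(-1) − (-650) = 1261; |n| = √13689.
Distance = |1261| / √13689 = 1261/√13689 ≈ 10.778.

10.778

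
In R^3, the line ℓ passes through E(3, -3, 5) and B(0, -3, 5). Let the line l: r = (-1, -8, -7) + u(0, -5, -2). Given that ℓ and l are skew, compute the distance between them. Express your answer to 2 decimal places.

A direction vector for ℓ is B − E = (-3, 0, 0).
Common perpendicular direction n = (-3, 0, 0) × (0, -5, -2) = (0, -6, 15).
With w = (-1, -8, -7) − (3, -3, 5) = (-4, -5, -12), w · n = -150.
Distance = |w · n| / |n| = |-150| / √261 ≈ 9.28.

9.28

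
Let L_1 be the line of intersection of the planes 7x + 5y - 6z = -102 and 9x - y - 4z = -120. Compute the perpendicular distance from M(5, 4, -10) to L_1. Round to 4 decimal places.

21.6756

Direction of L_1: (7, 5, -6) × (9, -1, -4) = (-26, -26, -52).
A point on L_1: solving the two plane equations with x = -12 gives (-12, 0, 3).
Taking (-12, 0, 3) on L_1 with direction v = (-26, -26, -52): w = M − (-12, 0, 3) = (17, 4, -13), and w × v = (-546, 1222, -338).
Distance = |w × v| / |v| = √1905644 / √4056 ≈ 21.6756.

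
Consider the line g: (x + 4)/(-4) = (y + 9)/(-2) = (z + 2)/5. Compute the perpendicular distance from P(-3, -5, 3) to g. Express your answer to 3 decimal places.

6.184

g has direction (-4, -2, 5) through (-4, -9, -2).
Taking (-4, -9, -2) on g with direction v = (-4, -2, 5): w = P − (-4, -9, -2) = (1, 4, 5), and w × v = (30, -25, 14).
Distance = |w × v| / |v| = √1721 / √45 ≈ 6.184.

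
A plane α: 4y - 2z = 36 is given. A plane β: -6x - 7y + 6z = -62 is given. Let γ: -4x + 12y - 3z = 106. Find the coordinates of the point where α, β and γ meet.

(-1, 8, -2)

Solving the 3×3 linear system 4y - 2z = 36, -6x - 7y + 6z = -62, -4x + 12y - 3z = 106 (e.g. by elimination or Cramer's rule, determinant = 32) gives (-1, 8, -2).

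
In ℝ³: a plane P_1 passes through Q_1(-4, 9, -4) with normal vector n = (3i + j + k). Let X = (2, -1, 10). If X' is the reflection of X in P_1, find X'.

(-10, -5, 6)

P_1: n·r = n·Q_1 gives 3x + y + z = -7.
λ = (n·X − d)/|n|² = (15 − (-7))/11 = 2.
Reflection = X − 2λn = (2, -1, 10) − 4·(3, 1, 1) = (-10, -5, 6).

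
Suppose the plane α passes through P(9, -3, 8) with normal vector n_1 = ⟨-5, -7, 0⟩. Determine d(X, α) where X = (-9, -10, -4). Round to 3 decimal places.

α: n_1·r = n_1·P gives -5x - 7y = -24.
n·X − d = (-5)·(-9) + (-7)·(-10) + (0)·(-4) − (-24) = 139; |n| = √74.
Distance = |139| / √74 = 139/√74 ≈ 16.158.

16.158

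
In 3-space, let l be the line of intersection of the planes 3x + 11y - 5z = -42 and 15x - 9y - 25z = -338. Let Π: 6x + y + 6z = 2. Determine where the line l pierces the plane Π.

Direction of l: (3, 11, -5) × (15, -9, -25) = (-320, 0, -192).
A point on l: solving the two plane equations with x = 7 gives (7, 2, 17).
Substitute r = (7, 2, 17) + t(-320, 0, -192) into the plane: 146 + (-3072)t = 2, so t = 3/64.
Intersection: (7, 2, 17) + (3/64)·(-320, 0, -192) = (-8, 2, 8).

(-8, 2, 8)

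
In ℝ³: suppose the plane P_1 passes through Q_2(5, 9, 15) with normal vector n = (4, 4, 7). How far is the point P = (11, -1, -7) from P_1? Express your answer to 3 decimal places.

18.889

P_1: n·r = n·Q_2 gives 4x + 4y + 7z = 161.
n·P − d = (4)·(11) + (4)·(-1) + (7)·(-7) − 161 = -170; |n| = √81.
Distance = |-170| / √81 = 170/√81 ≈ 18.889.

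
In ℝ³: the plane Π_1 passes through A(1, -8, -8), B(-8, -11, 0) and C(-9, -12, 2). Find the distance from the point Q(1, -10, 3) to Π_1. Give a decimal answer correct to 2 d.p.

3.89

AB = (-9, -3, 8), AC = (-10, -4, 10); a normal to Π_1 is AB × AC = (2, 10, 6).
Using A: Π_1 has equation 2x + 10y + 6z = -126.
n·Q − d = (2)·(1) + (10)·(-10) + (6)·(3) − (-126) = 46; |n| = √140.
Distance = |46| / √140 = 46/√140 ≈ 3.89.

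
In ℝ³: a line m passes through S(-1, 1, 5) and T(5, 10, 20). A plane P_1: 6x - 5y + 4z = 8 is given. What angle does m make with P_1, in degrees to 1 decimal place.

A direction vector for m is T − S = (6, 9, 15).
sin θ = |n·v| / (|n||v|) = |51| / (√77 · √342) = 0.31428.
θ ≈ 18.3°.

18.3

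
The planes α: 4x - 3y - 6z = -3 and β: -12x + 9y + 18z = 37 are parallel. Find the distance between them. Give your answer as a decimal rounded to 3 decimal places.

1.195

Rescale β by 1/(-3): 4x - 3y - 6z = -37/3. Then distance = |-3 − (-37/3)| / √61 ≈ 1.195.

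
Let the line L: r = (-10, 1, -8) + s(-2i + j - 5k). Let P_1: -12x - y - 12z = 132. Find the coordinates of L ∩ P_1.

Substitute r = (-10, 1, -8) + t(-2, 1, -5) into the plane: 215 + 83t = 132, so t = -1.
Intersection: (-10, 1, -8) + (-1)·(-2, 1, -5) = (-8, 0, -3).

(-8, 0, -3)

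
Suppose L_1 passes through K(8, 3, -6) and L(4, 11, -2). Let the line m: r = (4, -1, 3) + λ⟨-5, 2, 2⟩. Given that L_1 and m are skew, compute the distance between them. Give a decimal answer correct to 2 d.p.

A direction vector for L_1 is L − K = (-4, 8, 4).
Common perpendicular direction n = (-4, 8, 4) × (-5, 2, 2) = (8, -12, 32).
With w = (4, -1, 3) − (8, 3, -6) = (-4, -4, 9), w · n = 304.
Distance = |w · n| / |n| = |304| / √1232 ≈ 8.66.

8.66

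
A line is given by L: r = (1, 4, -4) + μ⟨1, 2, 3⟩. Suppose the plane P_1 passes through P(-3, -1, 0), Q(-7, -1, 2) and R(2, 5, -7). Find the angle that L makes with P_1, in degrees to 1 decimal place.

PQ = (-4, 0, 2), PR = (5, 6, -7); a normal to P_1 is PQ × PR = (-12, -18, -24).
Using P: P_1 has equation -12x - 18y - 24z = 54.
sin θ = |n·v| / (|n||v|) = |-120| / (√1044 · √14) = 0.99258.
θ ≈ 83.0°.

83.0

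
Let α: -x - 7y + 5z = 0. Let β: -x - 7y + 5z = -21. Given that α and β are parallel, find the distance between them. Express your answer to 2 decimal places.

2.42

Same normal n = (-1, -7, 5) with |n| = √75; distance = |0 − (-21)| / |n| = 21/√75 ≈ 2.42.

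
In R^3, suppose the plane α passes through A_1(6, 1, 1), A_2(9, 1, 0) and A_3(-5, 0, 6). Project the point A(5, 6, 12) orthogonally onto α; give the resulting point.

A_1A_2 = (3, 0, -1), A_1A_3 = (-11, -1, 5); a normal to α is A_1A_2 × A_1A_3 = (-1, -4, -3).
Using A_1: α has equation -x - 4y - 3z = -13.
Foot = A − λn with λ = (n·A − d)/|n|² = (-65 − (-13))/26 = -2.
Foot = (5, 6, 12) − (-2)·(-1, -4, -3) = (3, -2, 6).

(3, -2, 6)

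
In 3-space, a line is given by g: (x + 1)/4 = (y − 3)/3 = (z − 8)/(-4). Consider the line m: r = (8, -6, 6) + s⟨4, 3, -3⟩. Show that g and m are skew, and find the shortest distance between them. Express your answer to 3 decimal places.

12.600

g has direction (4, 3, -4) through (-1, 3, 8).
Common perpendicular direction n = (4, 3, -4) × (4, 3, -3) = (3, -4, 0).
With w = (8, -6, 6) − (-1, 3, 8) = (9, -9, -2), w · n = 63.
Since n ≠ 0 the lines are not parallel, and w · n = 63 ≠ 0 so they do not intersect; hence they are skew.
Distance = |w · n| / |n| = |63| / √25 ≈ 12.600.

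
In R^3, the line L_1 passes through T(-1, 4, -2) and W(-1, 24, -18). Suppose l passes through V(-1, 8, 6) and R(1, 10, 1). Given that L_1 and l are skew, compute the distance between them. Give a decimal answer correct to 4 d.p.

5.2622

A direction vector for L_1 is W − T = (0, 20, -16).
A direction vector for l is R − V = (2, 2, -5).
Common perpendicular direction n = (0, 20, -16) × (2, 2, -5) = (-68, -32, -40).
With w = (-1, 8, 6) − (-1, 4, -2) = (0, 4, 8), w · n = -448.
Distance = |w · n| / |n| = |-448| / √7248 ≈ 5.2622.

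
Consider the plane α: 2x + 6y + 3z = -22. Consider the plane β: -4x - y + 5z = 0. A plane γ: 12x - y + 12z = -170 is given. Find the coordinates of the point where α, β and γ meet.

(-8, 2, -6)

Solving the 3×3 linear system 2x + 6y + 3z = -22, -4x - y + 5z = 0, 12x - y + 12z = -170 (e.g. by elimination or Cramer's rule, determinant = 682) gives (-8, 2, -6).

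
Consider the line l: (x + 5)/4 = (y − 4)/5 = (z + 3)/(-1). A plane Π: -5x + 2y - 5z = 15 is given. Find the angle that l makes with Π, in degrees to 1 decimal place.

l has direction (4, 5, -1) through (-5, 4, -3).
sin θ = |n·v| / (|n||v|) = |-5| / (√54 · √42) = 0.10499.
θ ≈ 6.0°.

6.0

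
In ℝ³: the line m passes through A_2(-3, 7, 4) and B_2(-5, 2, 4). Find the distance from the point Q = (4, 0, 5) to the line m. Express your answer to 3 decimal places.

A direction vector for m is B_2 − A_2 = (-2, -5, 0).
Taking (-3, 7, 4) on m with direction v = (-2, -5, 0): w = Q − (-3, 7, 4) = (7, -7, 1), and w × v = (5, -2, -49).
Distance = |w × v| / |v| = √2430 / √29 ≈ 9.154.

9.154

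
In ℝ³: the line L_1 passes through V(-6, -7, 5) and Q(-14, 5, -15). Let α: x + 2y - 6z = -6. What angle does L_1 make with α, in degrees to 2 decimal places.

59.47

A direction vector for L_1 is Q − V = (-8, 12, -20).
sin θ = |n·v| / (|n||v|) = |136| / (√41 · √608) = 0.86138.
θ ≈ 59.47°.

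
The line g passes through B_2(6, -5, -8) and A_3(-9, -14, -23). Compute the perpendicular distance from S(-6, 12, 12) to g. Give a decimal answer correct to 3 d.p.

A direction vector for g is A_3 − B_2 = (-15, -9, -15).
Taking (6, -5, -8) on g with direction v = (-15, -9, -15): w = S − (6, -5, -8) = (-12, 17, 20), and w × v = (-75, -480, 363).
Distance = |w × v| / |v| = √367794 / √531 ≈ 26.318.

26.318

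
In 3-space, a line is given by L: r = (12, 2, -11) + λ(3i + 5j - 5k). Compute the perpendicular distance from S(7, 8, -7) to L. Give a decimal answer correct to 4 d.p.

Taking (12, 2, -11) on L with direction v = (3, 5, -5): w = S − (12, 2, -11) = (-5, 6, 4), and w × v = (-50, -13, -43).
Distance = |w × v| / |v| = √4518 / √59 ≈ 8.7508.

8.7508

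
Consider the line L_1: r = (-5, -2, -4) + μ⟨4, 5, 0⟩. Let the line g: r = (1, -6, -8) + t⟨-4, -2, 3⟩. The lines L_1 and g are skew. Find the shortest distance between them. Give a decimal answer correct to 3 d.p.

3.974

Common perpendicular direction n = (4, 5, 0) × (-4, -2, 3) = (15, -12, 12).
With w = (1, -6, -8) − (-5, -2, -4) = (6, -4, -4), w · n = 90.
Distance = |w · n| / |n| = |90| / √513 ≈ 3.974.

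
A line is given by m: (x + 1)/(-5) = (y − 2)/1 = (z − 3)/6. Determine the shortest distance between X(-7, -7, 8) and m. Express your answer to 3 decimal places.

10.002

m has direction (-5, 1, 6) through (-1, 2, 3).
Taking (-1, 2, 3) on m with direction v = (-5, 1, 6): w = X − (-1, 2, 3) = (-6, -9, 5), and w × v = (-59, 11, -51).
Distance = |w × v| / |v| = √6203 / √62 ≈ 10.002.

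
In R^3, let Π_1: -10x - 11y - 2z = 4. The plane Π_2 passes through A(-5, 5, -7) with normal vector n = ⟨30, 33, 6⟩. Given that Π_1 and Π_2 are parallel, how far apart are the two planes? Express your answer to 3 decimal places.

Π_2: n·r = n·A gives 30x + 33y + 6z = -27.
Rescale Π_2 by 1/(-3): -10x - 11y - 2z = 9. Then distance = |4 − 9| / √225 ≈ 0.333.

0.333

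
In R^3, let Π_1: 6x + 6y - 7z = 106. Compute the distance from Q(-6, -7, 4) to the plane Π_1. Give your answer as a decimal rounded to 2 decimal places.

n·Q − d = (6)·(-6) + (6)·(-7) + (-7)·(4) − 106 = -212; |n| = √121.
Distance = |-212| / √121 = 212/√121 ≈ 19.27.

19.27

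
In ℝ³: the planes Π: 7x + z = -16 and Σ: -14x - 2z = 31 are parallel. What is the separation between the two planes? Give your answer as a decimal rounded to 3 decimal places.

Rescale Σ by 1/(-2): 7x + z = -31/2. Then distance = |-16 − (-31/2)| / √50 ≈ 0.071.

0.071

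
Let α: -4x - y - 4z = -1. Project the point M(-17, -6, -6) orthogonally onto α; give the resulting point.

(-5, -3, 6)

Foot = M − λn with λ = (n·M − d)/|n|² = (98 − (-1))/33 = 3.
Foot = (-17, -6, -6) − 3·(-4, -1, -4) = (-5, -3, 6).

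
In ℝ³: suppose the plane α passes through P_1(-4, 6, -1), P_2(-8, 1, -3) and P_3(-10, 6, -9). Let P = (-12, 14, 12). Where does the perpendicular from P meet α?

P_1P_2 = (-4, -5, -2), P_1P_3 = (-6, 0, -8); a normal to α is P_1P_2 × P_1P_3 = (40, -20, -30).
Using P_1: α has equation 40x - 20y - 30z = -250.
Foot = P − λn with λ = (n·P − d)/|n|² = (-1120 − (-250))/2900 = -3/10.
Foot = (-12, 14, 12) − (-3/10)·(40, -20, -30) = (0, 8, 3).

(0, 8, 3)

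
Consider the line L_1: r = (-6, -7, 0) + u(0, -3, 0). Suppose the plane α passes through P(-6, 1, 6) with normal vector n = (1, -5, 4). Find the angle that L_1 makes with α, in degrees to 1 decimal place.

50.5

α: n·r = n·P gives x - 5y + 4z = 13.
sin θ = |n·v| / (|n||v|) = |15| / (√42 · √9) = 0.77152.
θ ≈ 50.5°.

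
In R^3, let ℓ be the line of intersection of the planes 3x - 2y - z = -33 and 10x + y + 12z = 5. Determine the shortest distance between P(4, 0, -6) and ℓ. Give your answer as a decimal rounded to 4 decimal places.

15.0278

Direction of ℓ: (3, -2, -1) × (10, 1, 12) = (-23, -46, 23).
A point on ℓ: solving the two plane equations with x = -5 gives (-5, 7, 4).
Taking (-5, 7, 4) on ℓ with direction v = (-23, -46, 23): w = P − (-5, 7, 4) = (9, -7, -10), and w × v = (-621, 23, -575).
Distance = |w × v| / |v| = √716795 / √3174 ≈ 15.0278.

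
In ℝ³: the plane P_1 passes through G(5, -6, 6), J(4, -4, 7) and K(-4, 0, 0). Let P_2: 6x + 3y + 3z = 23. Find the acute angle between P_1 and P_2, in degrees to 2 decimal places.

GJ = (-1, 2, 1), GK = (-9, 6, -6); a normal to P_1 is GJ × GK = (-18, -15, 12).
Using G: P_1 has equation -18x - 15y + 12z = 72.
cos θ = |n₁·n₂| / (|n₁||n₂|) = |-117| / (√693 · √54).
θ = arccos(0.60481) ≈ 52.78°.

52.78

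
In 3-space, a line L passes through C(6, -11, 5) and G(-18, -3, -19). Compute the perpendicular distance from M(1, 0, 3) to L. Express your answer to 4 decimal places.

9.8033

A direction vector for L is G − C = (-24, 8, -24).
Taking (6, -11, 5) on L with direction v = (-24, 8, -24): w = M − (6, -11, 5) = (-5, 11, -2), and w × v = (-248, -72, 224).
Distance = |w × v| / |v| = √116864 / √1216 ≈ 9.8033.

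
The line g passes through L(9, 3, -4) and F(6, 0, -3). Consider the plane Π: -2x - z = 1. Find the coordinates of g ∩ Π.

A direction vector for g is F − L = (-3, -3, 1).
Substitute r = (9, 3, -4) + t(-3, -3, 1) into the plane: -14 + 5t = 1, so t = 3.
Intersection: (9, 3, -4) + 3·(-3, -3, 1) = (0, -6, -1).

(0, -6, -1)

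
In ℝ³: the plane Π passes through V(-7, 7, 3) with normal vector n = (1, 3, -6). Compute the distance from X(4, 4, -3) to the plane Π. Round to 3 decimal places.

5.603

Π: n·r = n·V gives x + 3y - 6z = -4.
n·X − d = (1)·(4) + (3)·(4) + (-6)·(-3) − (-4) = 38; |n| = √46.
Distance = |38| / √46 = 38/√46 ≈ 5.603.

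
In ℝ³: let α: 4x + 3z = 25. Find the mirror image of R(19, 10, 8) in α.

(-5, 10, -10)

λ = (n·R − d)/|n|² = (100 − 25)/25 = 3.
Reflection = R − 2λn = (19, 10, 8) − 6·(4, 0, 3) = (-5, 10, -10).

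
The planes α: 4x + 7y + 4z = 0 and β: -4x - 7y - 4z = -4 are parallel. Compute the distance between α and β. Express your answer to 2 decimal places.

0.44

Rescale β by 1/(-1): 4x + 7y + 4z = 4. Then distance = |0 − 4| / √81 ≈ 0.44.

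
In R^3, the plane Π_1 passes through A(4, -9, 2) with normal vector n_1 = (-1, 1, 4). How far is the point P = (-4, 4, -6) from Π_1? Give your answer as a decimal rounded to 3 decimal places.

2.593

Π_1: n_1·r = n_1·A gives -x + y + 4z = -5.
n·P − d = (-1)·(-4) + (1)·(4) + (4)·(-6) − (-5) = -11; |n| = √18.
Distance = |-11| / √18 = 11/√18 ≈ 2.593.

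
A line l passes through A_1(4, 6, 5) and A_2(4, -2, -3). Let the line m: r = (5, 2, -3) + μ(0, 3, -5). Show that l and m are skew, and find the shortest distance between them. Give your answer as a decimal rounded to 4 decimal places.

A direction vector for l is A_2 − A_1 = (0, -8, -8).
Common perpendicular direction n = (0, -8, -8) × (0, 3, -5) = (64, 0, 0).
With w = (5, 2, -3) − (4, 6, 5) = (1, -4, -8), w · n = 64.
Since n ≠ 0 the lines are not parallel, and w · n = 64 ≠ 0 so they do not intersect; hence they are skew.
Distance = |w · n| / |n| = |64| / √4096 ≈ 1.0000.

1.0000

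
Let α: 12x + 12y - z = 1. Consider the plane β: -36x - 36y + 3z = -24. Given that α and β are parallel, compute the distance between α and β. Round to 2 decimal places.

Rescale β by 1/(-3): 12x + 12y - z = 8. Then distance = |1 − 8| / √289 ≈ 0.41.

0.41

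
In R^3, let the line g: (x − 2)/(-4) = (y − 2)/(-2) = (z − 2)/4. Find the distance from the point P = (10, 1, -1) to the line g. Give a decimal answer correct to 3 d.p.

5.000

g has direction (-4, -2, 4) through (2, 2, 2).
Taking (2, 2, 2) on g with direction v = (-4, -2, 4): w = P − (2, 2, 2) = (8, -1, -3), and w × v = (-10, -20, -20).
Distance = |w × v| / |v| = √900 / √36 ≈ 5.000.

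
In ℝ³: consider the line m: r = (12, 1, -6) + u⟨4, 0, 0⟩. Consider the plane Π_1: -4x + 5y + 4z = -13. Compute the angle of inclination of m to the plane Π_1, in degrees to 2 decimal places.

31.99

sin θ = |n·v| / (|n||v|) = |-16| / (√57 · √16) = 0.52981.
θ ≈ 31.99°.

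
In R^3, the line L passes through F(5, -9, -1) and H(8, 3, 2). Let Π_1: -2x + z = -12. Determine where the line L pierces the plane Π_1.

A direction vector for L is H − F = (3, 12, 3).
Substitute r = (5, -9, -1) + t(3, 12, 3) into the plane: -11 + (-3)t = -12, so t = 1/3.
Intersection: (5, -9, -1) + (1/3)·(3, 12, 3) = (6, -5, 0).

(6, -5, 0)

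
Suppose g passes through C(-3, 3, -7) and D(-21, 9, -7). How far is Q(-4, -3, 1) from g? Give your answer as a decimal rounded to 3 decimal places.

A direction vector for g is D − C = (-18, 6, 0).
Taking (-3, 3, -7) on g with direction v = (-18, 6, 0): w = Q − (-3, 3, -7) = (-1, -6, 8), and w × v = (-48, -144, -114).
Distance = |w × v| / |v| = √36036 / √360 ≈ 10.005.

10.005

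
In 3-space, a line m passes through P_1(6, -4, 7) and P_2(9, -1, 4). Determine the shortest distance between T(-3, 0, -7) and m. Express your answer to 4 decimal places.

16.3095

A direction vector for m is P_2 − P_1 = (3, 3, -3).
Taking (6, -4, 7) on m with direction v = (3, 3, -3): w = T − (6, -4, 7) = (-9, 4, -14), and w × v = (30, -69, -39).
Distance = |w × v| / |v| = √7182 / √27 ≈ 16.3095.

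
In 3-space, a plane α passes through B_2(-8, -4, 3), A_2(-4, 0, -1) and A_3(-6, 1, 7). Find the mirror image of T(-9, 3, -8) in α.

B_2A_2 = (4, 4, -4), B_2A_3 = (2, 5, 4); a normal to α is B_2A_2 × B_2A_3 = (36, -24, 12).
Using B_2: α has equation 36x - 24y + 12z = -156.
λ = (n·T − d)/|n|² = (-492 − (-156))/2016 = -1/6.
Reflection = T − 2λn = (-9, 3, -8) − (-1/3)·(36, -24, 12) = (3, -5, -4).

(3, -5, -4)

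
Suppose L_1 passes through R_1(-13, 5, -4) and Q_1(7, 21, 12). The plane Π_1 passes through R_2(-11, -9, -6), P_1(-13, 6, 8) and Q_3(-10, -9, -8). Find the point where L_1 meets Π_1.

A direction vector for L_1 is Q_1 − R_1 = (20, 16, 16).
R_2P_1 = (-2, 15, 14), R_2Q_3 = (1, 0, -2); a normal to Π_1 is R_2P_1 × R_2Q_3 = (-30, 10, -15).
Using R_2: Π_1 has equation -30x + 10y - 15z = 330.
Substitute r = (-13, 5, -4) + t(20, 16, 16) into the plane: 500 + (-680)t = 330, so t = 1/4.
Intersection: (-13, 5, -4) + (1/4)·(20, 16, 16) = (-8, 9, 0).

(-8, 9, 0)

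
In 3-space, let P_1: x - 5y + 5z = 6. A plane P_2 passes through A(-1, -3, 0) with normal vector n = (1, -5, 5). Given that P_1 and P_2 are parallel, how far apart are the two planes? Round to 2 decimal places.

P_2: n·r = n·A gives x - 5y + 5z = 14.
Same normal n = (1, -5, 5) with |n| = √51; distance = |6 − 14| / |n| = 8/√51 ≈ 1.12.

1.12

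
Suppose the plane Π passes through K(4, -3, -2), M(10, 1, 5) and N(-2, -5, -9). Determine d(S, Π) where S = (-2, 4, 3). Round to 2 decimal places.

KM = (6, 4, 7), KN = (-6, -2, -7); a normal to Π is KM × KN = (-14, 0, 12).
Using K: Π has equation -14x + 12z = -80.
n·S − d = (-14)·(-2) + (0)·(4) + (12)·(3) − (-80) = 144; |n| = √340.
Distance = |144| / √340 = 144/√340 ≈ 7.81.

7.81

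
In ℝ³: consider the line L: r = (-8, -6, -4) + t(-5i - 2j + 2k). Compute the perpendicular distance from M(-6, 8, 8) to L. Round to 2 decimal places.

Taking (-8, -6, -4) on L with direction v = (-5, -2, 2): w = M − (-8, -6, -4) = (2, 14, 12), and w × v = (52, -64, 66).
Distance = |w × v| / |v| = √11156 / √33 ≈ 18.39.

18.39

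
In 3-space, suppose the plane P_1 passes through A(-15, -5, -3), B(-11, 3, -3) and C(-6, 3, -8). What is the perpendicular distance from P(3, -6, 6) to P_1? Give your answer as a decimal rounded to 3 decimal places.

18.333

AB = (4, 8, 0), AC = (9, 8, -5); a normal to P_1 is AB × AC = (-40, 20, -40).
Using A: P_1 has equation -40x + 20y - 40z = 620.
n·P − d = (-40)·(3) + (20)·(-6) + (-40)·(6) − 620 = -1100; |n| = √3600.
Distance = |-1100| / √3600 = 1100/√3600 ≈ 18.333.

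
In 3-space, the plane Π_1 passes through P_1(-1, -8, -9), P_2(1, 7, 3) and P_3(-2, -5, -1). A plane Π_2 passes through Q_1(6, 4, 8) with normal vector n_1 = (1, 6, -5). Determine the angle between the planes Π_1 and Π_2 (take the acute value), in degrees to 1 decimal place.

74.7

P_1P_2 = (2, 15, 12), P_1P_3 = (-1, 3, 8); a normal to Π_1 is P_1P_2 × P_1P_3 = (84, -28, 21).
Using P_1: Π_1 has equation 84x - 28y + 21z = -49.
Π_2: n_1·r = n_1·Q_1 gives x + 6y - 5z = -10.
cos θ = |n₁·n₂| / (|n₁||n₂|) = |-189| / (√8281 · √62).
θ = arccos(0.26377) ≈ 74.7°.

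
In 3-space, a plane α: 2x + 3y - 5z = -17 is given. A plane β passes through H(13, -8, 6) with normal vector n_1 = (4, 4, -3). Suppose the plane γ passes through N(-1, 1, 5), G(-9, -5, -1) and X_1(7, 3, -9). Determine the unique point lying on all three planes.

(2, 3, 6)

β: n_1·r = n_1·H gives 4x + 4y - 3z = 2.
NG = (-8, -6, -6), NX_1 = (8, 2, -14); a normal to γ is NG × NX_1 = (96, -160, 32).
Using N: γ has equation 96x - 160y + 32z = -96.
Solving the 3×3 linear system 2x + 3y - 5z = -17, 4x + 4y - 3z = 2, 96x - 160y + 32z = -96 (e.g. by elimination or Cramer's rule, determinant = 3168) gives (2, 3, 6).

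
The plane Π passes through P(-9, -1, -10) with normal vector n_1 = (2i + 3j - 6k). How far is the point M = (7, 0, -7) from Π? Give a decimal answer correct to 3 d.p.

Π: n_1·r = n_1·P gives 2x + 3y - 6z = 39.
n·M − d = (2)·(7) + (3)·(0) + (-6)·(-7) − 39 = 17; |n| = √49.
Distance = |17| / √49 = 17/√49 ≈ 2.429.

2.429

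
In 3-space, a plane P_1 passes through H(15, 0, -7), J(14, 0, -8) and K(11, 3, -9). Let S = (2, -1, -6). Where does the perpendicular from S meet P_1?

HJ = (-1, 0, -1), HK = (-4, 3, -2); a normal to P_1 is HJ × HK = (3, 2, -3).
Using H: P_1 has equation 3x + 2y - 3z = 66.
Foot = S − λn with λ = (n·S − d)/|n|² = (22 − 66)/22 = -2.
Foot = (2, -1, -6) − (-2)·(3, 2, -3) = (8, 3, -12).

(8, 3, -12)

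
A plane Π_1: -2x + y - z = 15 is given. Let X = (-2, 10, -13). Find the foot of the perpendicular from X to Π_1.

Foot = X − λn with λ = (n·X − d)/|n|² = (27 − 15)/6 = 2.
Foot = (-2, 10, -13) − 2·(-2, 1, -1) = (2, 8, -11).

(2, 8, -11)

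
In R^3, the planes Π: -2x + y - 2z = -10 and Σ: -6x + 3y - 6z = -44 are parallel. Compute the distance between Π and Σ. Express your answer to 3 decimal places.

Rescale Σ by 1/3: -2x + y - 2z = -44/3. Then distance = |-10 − (-44/3)| / √9 ≈ 1.556.

1.556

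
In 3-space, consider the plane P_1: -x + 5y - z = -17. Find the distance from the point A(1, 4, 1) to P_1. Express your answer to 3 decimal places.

n·A − d = (-1)·(1) + (5)·(4) + (-1)·(1) − (-17) = 35; |n| = √27.
Distance = |35| / √27 = 35/√27 ≈ 6.736.

6.736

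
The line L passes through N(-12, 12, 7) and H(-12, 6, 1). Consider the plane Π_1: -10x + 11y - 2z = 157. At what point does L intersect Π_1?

A direction vector for L is H − N = (0, -6, -6).
Substitute r = (-12, 12, 7) + t(0, -6, -6) into the plane: 238 + (-54)t = 157, so t = 3/2.
Intersection: (-12, 12, 7) + (3/2)·(0, -6, -6) = (-12, 3, -2).

(-12, 3, -2)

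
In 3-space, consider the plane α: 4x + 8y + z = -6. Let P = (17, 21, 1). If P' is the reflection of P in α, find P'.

λ = (n·P − d)/|n|² = (237 − (-6))/81 = 3.
Reflection = P − 2λn = (17, 21, 1) − 6·(4, 8, 1) = (-7, -27, -5).

(-7, -27, -5)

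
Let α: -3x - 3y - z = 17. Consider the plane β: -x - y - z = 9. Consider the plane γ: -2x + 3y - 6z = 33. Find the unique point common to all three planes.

Solving the 3×3 linear system -3x - 3y - z = 17, -x - y - z = 9, -2x + 3y - 6z = 33 (e.g. by elimination or Cramer's rule, determinant = -10) gives (-3, -1, -5).

(-3, -1, -5)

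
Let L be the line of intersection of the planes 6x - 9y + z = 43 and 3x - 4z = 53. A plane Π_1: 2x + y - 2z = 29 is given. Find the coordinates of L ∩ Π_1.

Direction of L: (6, -9, 1) × (3, 0, -4) = (36, 27, 27).
A point on L: solving the two plane equations with x = 23 gives (23, 11, 4).
Substitute r = (23, 11, 4) + t(36, 27, 27) into the plane: 49 + 45t = 29, so t = -4/9.
Intersection: (23, 11, 4) + (-4/9)·(36, 27, 27) = (7, -1, -8).

(7, -1, -8)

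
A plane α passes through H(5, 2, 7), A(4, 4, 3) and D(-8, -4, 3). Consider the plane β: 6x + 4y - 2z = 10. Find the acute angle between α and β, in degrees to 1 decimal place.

82.6

HA = (-1, 2, -4), HD = (-13, -6, -4); a normal to α is HA × HD = (-32, 48, 32).
Using H: α has equation -32x + 48y + 32z = 160.
cos θ = |n₁·n₂| / (|n₁||n₂|) = |-64| / (√4352 · √56).
θ = arccos(0.12964) ≈ 82.6°.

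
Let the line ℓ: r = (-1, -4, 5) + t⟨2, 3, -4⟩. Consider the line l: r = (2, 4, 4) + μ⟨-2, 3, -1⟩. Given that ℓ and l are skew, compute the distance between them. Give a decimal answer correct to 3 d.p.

5.270

Common perpendicular direction n = (2, 3, -4) × (-2, 3, -1) = (9, 10, 12).
With w = (2, 4, 4) − (-1, -4, 5) = (3, 8, -1), w · n = 95.
Distance = |w · n| / |n| = |95| / √325 ≈ 5.270.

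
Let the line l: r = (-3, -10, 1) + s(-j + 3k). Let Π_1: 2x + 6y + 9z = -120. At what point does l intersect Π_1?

(-3, -7, -8)

Substitute r = (-3, -10, 1) + t(0, -1, 3) into the plane: -57 + 21t = -120, so t = -3.
Intersection: (-3, -10, 1) + (-3)·(0, -1, 3) = (-3, -7, -8).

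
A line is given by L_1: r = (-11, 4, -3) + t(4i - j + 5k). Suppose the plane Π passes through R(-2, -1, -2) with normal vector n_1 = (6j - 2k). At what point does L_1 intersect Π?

(-3, 2, 7)

Π: n_1·r = n_1·R gives 6y - 2z = -2.
Substitute r = (-11, 4, -3) + t(4, -1, 5) into the plane: 30 + (-16)t = -2, so t = 2.
Intersection: (-11, 4, -3) + 2·(4, -1, 5) = (-3, 2, 7).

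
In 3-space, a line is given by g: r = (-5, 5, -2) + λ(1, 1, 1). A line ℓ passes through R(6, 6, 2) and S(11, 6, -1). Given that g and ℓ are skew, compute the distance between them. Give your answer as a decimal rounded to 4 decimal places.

4.5457

A direction vector for ℓ is S − R = (5, 0, -3).
Common perpendicular direction n = (1, 1, 1) × (5, 0, -3) = (-3, 8, -5).
With w = (6, 6, 2) − (-5, 5, -2) = (11, 1, 4), w · n = -45.
Distance = |w · n| / |n| = |-45| / √98 ≈ 4.5457.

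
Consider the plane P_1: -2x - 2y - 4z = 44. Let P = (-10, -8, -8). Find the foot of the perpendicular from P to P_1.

Foot = P − λn with λ = (n·P − d)/|n|² = (68 − 44)/24 = 1.
Foot = (-10, -8, -8) − 1·(-2, -2, -4) = (-8, -6, -4).

(-8, -6, -4)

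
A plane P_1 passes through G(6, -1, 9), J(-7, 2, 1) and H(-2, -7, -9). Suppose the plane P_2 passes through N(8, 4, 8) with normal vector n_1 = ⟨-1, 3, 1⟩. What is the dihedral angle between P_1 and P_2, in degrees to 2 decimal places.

65.55

GJ = (-13, 3, -8), GH = (-8, -6, -18); a normal to P_1 is GJ × GH = (-102, -170, 102).
Using G: P_1 has equation -102x - 170y + 102z = 476.
P_2: n_1·r = n_1·N gives -x + 3y + z = 12.
cos θ = |n₁·n₂| / (|n₁||n₂|) = |-306| / (√49708 · √11).
θ = arccos(0.41382) ≈ 65.55°.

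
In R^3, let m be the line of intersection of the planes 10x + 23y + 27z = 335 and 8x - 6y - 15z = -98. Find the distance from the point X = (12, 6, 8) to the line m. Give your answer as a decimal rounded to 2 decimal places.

Direction of m: (10, 23, 27) × (8, -6, -15) = (-183, 366, -244).
A point on m: solving the two plane equations with x = 2 gives (2, 9, 4).
Taking (2, 9, 4) on m with direction v = (-183, 366, -244): w = X − (2, 9, 4) = (10, -3, 4), and w × v = (-732, 1708, 3111).
Distance = |w × v| / |v| = √13131409 / √226981 ≈ 7.61.

7.61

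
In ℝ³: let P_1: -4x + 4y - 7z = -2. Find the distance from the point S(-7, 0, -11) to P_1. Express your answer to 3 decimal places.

11.889

n·S − d = (-4)·(-7) + (4)·(0) + (-7)·(-11) − (-2) = 107; |n| = √81.
Distance = |107| / √81 = 107/√81 ≈ 11.889.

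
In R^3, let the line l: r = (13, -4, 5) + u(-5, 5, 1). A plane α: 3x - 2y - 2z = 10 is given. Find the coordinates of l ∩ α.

Substitute r = (13, -4, 5) + t(-5, 5, 1) into the plane: 37 + (-27)t = 10, so t = 1.
Intersection: (13, -4, 5) + 1·(-5, 5, 1) = (8, 1, 6).

(8, 1, 6)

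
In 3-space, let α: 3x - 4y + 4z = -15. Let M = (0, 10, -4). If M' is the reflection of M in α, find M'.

(6, 2, 4)

λ = (n·M − d)/|n|² = (-56 − (-15))/41 = -1.
Reflection = M − 2λn = (0, 10, -4) − (-2)·(3, -4, 4) = (6, 2, 4).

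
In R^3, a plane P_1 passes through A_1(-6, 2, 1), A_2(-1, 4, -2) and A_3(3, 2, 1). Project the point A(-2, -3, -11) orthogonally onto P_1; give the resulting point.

A_1A_2 = (5, 2, -3), A_1A_3 = (9, 0, 0); a normal to P_1 is A_1A_2 × A_1A_3 = (0, -27, -18).
Using A_1: P_1 has equation -27y - 18z = -72.
Foot = A − λn with λ = (n·A − d)/|n|² = (279 − (-72))/1053 = 1/3.
Foot = (-2, -3, -11) − (1/3)·(0, -27, -18) = (-2, 6, -5).

(-2, 6, -5)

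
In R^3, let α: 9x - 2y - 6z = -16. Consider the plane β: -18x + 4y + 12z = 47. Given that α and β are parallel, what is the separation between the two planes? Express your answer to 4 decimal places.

0.6818

Rescale β by 1/(-2): 9x - 2y - 6z = -47/2. Then distance = |-16 − (-47/2)| / √121 ≈ 0.6818.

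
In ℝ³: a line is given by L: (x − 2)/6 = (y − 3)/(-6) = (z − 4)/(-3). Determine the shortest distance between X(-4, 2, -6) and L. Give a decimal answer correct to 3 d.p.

L has direction (6, -6, -3) through (2, 3, 4).
Taking (2, 3, 4) on L with direction v = (6, -6, -3): w = X − (2, 3, 4) = (-6, -1, -10), and w × v = (-57, -78, 42).
Distance = |w × v| / |v| = √11097 / √81 ≈ 11.705.

11.705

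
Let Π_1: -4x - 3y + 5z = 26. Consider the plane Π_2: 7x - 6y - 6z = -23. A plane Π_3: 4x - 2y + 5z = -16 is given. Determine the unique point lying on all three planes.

(-5, -2, 0)

Solving the 3×3 linear system -4x - 3y + 5z = 26, 7x - 6y - 6z = -23, 4x - 2y + 5z = -16 (e.g. by elimination or Cramer's rule, determinant = 395) gives (-5, -2, 0).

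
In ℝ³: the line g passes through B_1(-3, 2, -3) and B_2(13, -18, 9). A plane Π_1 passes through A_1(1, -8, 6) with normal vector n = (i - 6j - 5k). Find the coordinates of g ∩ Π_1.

A direction vector for g is B_2 − B_1 = (16, -20, 12).
Π_1: n·r = n·A_1 gives x - 6y - 5z = 19.
Substitute r = (-3, 2, -3) + t(16, -20, 12) into the plane: 0 + 76t = 19, so t = 1/4.
Intersection: (-3, 2, -3) + (1/4)·(16, -20, 12) = (1, -3, 0).

(1, -3, 0)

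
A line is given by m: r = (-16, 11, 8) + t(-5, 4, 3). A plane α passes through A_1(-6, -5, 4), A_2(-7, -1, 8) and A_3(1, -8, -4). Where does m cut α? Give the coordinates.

A_1A_2 = (-1, 4, 4), A_1A_3 = (7, -3, -8); a normal to α is A_1A_2 × A_1A_3 = (-20, 20, -25).
Using A_1: α has equation -20x + 20y - 25z = -80.
Substitute r = (-16, 11, 8) + t(-5, 4, 3) into the plane: 340 + 105t = -80, so t = -4.
Intersection: (-16, 11, 8) + (-4)·(-5, 4, 3) = (4, -5, -4).

(4, -5, -4)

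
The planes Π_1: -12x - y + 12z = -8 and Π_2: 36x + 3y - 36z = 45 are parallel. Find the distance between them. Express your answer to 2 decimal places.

0.41

Rescale Π_2 by 1/(-3): -12x - y + 12z = -15. Then distance = |-8 − (-15)| / √289 ≈ 0.41.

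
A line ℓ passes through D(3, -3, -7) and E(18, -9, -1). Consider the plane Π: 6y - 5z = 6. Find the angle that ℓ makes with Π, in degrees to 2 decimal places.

A direction vector for ℓ is E − D = (15, -6, 6).
sin θ = |n·v| / (|n||v|) = |-66| / (√61 · √297) = 0.49034.
θ ≈ 29.36°.

29.36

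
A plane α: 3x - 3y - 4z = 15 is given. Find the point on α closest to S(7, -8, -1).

(4, -5, 3)

Foot = S − λn with λ = (n·S − d)/|n|² = (49 − 15)/34 = 1.
Foot = (7, -8, -1) − 1·(3, -3, -4) = (4, -5, 3).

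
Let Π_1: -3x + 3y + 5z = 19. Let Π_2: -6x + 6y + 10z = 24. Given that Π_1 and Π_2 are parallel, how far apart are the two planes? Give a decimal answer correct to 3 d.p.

1.067

Rescale Π_2 by 1/2: -3x + 3y + 5z = 12. Then distance = |19 − 12| / √43 ≈ 1.067.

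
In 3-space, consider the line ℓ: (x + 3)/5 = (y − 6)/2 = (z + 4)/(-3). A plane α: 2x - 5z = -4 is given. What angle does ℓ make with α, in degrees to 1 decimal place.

48.9

ℓ has direction (5, 2, -3) through (-3, 6, -4).
sin θ = |n·v| / (|n||v|) = |25| / (√29 · √38) = 0.75309.
θ ≈ 48.9°.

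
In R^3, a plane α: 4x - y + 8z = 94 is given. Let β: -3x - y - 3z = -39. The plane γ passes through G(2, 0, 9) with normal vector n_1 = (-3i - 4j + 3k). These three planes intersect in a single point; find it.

(8, -6, 7)

γ: n_1·r = n_1·G gives -3x - 4y + 3z = 21.
Solving the 3×3 linear system 4x - y + 8z = 94, -3x - y - 3z = -39, -3x - 4y + 3z = 21 (e.g. by elimination or Cramer's rule, determinant = -6) gives (8, -6, 7).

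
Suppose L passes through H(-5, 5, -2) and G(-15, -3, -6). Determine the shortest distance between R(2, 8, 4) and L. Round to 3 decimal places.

A direction vector for L is G − H = (-10, -8, -4).
Taking (-5, 5, -2) on L with direction v = (-10, -8, -4): w = R − (-5, 5, -2) = (7, 3, 6), and w × v = (36, -32, -26).
Distance = |w × v| / |v| = √2996 / √180 ≈ 4.080.

4.080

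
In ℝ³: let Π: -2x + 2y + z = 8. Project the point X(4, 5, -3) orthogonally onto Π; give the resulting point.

(2, 7, -2)

Foot = X − λn with λ = (n·X − d)/|n|² = (-1 − 8)/9 = -1.
Foot = (4, 5, -3) − (-1)·(-2, 2, 1) = (2, 7, -2).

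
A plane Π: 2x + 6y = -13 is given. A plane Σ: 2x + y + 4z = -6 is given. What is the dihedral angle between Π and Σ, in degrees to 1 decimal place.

69.8

cos θ = |n₁·n₂| / (|n₁||n₂|) = |10| / (√40 · √21).
θ = arccos(0.34503) ≈ 69.8°.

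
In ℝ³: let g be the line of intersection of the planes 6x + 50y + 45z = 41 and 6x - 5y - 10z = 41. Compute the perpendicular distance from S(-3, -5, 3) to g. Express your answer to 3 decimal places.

Direction of g: (6, 50, 45) × (6, -5, -10) = (-275, 330, -330).
A point on g: solving the two plane equations with x = 1 gives (1, 7, -7).
Taking (1, 7, -7) on g with direction v = (-275, 330, -330): w = S − (1, 7, -7) = (-4, -12, 10), and w × v = (660, -4070, -4620).
Distance = |w × v| / |v| = √38344900 / √293425 ≈ 11.432.

11.432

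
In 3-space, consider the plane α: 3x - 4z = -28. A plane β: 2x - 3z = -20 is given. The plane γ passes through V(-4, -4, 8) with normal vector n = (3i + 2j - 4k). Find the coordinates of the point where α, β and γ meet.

(-4, -12, 4)

γ: n·r = n·V gives 3x + 2y - 4z = -52.
Solving the 3×3 linear system 3x - 4z = -28, 2x - 3z = -20, 3x + 2y - 4z = -52 (e.g. by elimination or Cramer's rule, determinant = 2) gives (-4, -12, 4).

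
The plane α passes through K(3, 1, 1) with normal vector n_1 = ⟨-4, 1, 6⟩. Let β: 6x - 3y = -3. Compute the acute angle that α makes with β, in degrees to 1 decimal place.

56.4

α: n_1·r = n_1·K gives -4x + y + 6z = -5.
cos θ = |n₁·n₂| / (|n₁||n₂|) = |-27| / (√53 · √45).
θ = arccos(0.55287) ≈ 56.4°.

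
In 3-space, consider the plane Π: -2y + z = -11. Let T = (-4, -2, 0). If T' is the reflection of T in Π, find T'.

λ = (n·T − d)/|n|² = (4 − (-11))/5 = 3.
Reflection = T − 2λn = (-4, -2, 0) − 6·(0, -2, 1) = (-4, 10, -6).

(-4, 10, -6)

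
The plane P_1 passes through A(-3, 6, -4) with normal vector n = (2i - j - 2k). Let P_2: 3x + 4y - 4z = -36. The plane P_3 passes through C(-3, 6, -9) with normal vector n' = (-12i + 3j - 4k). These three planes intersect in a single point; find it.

(-8, -6, -3)

P_1: n·r = n·A gives 2x - y - 2z = -4.
P_3: n'·r = n'·C gives -12x + 3y - 4z = 90.
Solving the 3×3 linear system 2x - y - 2z = -4, 3x + 4y - 4z = -36, -12x + 3y - 4z = 90 (e.g. by elimination or Cramer's rule, determinant = -182) gives (-8, -6, -3).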